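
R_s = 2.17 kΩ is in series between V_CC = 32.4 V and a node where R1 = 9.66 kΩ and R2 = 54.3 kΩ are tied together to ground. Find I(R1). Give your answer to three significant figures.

I ≈ 2.65 mA

Equivalent of the parallel group: R_p = 8.201 kΩ.
V_A = 32.4 × 8.201/10.37 = 25.62 V.
I(R1) = V_A / R1 = 25.62/9.66 = 2.652 mA.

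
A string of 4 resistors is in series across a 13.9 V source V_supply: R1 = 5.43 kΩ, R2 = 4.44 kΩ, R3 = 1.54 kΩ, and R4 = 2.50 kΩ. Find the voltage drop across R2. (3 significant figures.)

Total series resistance ΣR = 5.43 + 4.44 + 1.54 + 2.50 = 13.91 kΩ.
V = V_supply · R/ΣR = 13.9 × 0.3192 = 4.437 V.

V ≈ 4.44 V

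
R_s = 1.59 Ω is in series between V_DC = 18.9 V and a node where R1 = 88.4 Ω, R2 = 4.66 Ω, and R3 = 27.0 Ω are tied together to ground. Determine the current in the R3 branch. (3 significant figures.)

I ≈ 0.494 A

Equivalent of the parallel group: R_p = 3.803 Ω.
V_A = 18.9 × 3.803/5.393 = 13.33 V.
Branch current I = V_A/R3 = 13.33/27.0 = 0.4936 A.
(Equivalently: I_total = 3.504 A, then current-divider fraction G_k/ΣG = 0.1409.)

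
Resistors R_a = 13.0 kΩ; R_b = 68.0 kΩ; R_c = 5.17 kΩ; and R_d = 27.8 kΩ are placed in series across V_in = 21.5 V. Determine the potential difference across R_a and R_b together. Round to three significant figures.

Total series resistance ΣR = 13.0 + 68.0 + 5.17 + 27.8 = 114.0 kΩ.
R_{R_a..R_b} = 13.0 + 68.0 = 81.00 kΩ.
V = V_in · R/ΣR = 21.5 × 0.7107 = 15.28 V.

V ≈ 15.3 V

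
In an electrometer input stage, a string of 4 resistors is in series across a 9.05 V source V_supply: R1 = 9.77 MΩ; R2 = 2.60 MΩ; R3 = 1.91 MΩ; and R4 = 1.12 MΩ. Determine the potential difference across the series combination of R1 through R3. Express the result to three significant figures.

Series total: ΣR = 9.77 + 2.60 + 1.91 + 1.12 = 15.40 MΩ.
R_{R1..R3} = 9.77 + 2.60 + 1.91 = 14.28 MΩ.
Voltage divider: V = V_supply · (14.28 / 15.40) = 9.05 × 0.9273 = 8.392 V.

V ≈ 8.39 V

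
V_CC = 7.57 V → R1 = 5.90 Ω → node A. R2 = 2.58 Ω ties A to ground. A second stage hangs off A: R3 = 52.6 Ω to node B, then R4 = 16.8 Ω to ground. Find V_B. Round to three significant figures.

V_B ≈ 0.543 V

Node A sees R2 in parallel with the series input of stage 2, R3 + R4 = 69.40 Ω.
Effective lower resistance at A: R2 ‖ 69.40 = 2.488 Ω.
V_A = 7.57 × 2.488/(5.90 + 2.488) = 2.245 V.
Stage 2 is unloaded, so V_B = V_A · R4/(R3+R4) = 2.245 × 16.8/69.40 = 0.5435 V.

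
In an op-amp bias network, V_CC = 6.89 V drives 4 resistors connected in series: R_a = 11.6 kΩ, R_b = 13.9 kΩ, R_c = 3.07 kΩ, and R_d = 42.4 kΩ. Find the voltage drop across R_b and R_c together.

V ≈ 1.65 V

Series total: ΣR = 11.6 + 13.9 + 3.07 + 42.4 = 70.97 kΩ.
R_{R_b..R_c} = 13.9 + 3.07 = 16.97 kΩ.
Voltage divider: V = V_CC · (16.97 / 70.97) = 6.89 × 0.2391 = 1.648 V.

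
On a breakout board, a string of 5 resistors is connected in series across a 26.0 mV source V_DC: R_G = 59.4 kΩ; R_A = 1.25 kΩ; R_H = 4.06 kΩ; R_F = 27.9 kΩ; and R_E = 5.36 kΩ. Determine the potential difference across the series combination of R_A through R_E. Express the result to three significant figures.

V ≈ 10.2 mV

ΣR = 59.4 + 1.25 + 4.06 + 27.9 + 5.36 = 97.97 kΩ.
R_{R_A..R_E} = 1.25 + 4.06 + 27.9 + 5.36 = 38.57 kΩ.
Voltage divider: V = V_DC · (38.57 / 97.97) = 26.0 × 0.3937 = 10.24 mV.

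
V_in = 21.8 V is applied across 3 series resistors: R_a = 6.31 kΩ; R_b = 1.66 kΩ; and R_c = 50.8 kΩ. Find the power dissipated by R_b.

P ≈ 0.228 mW

The common current is I = 21.8/58.77 = 0.3709 mA.
V(R_b) = I·R = 0.6158 V; P = V·I = 0.6158 × 0.3709 = 0.2284 mW.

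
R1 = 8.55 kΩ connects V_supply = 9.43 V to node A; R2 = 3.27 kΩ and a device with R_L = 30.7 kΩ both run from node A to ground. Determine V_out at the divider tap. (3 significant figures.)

R2 ‖ R_L = (3.27 × 30.7)/(3.27 + 30.7) = 2.955 kΩ.
Then V_out = V_supply · R2'/(R1 + R2') = 9.43 × 2.955/11.51 = 2.422 V.
(Unloaded it would be 2.61 V; the load pulls it down.)

V_out ≈ 2.42 V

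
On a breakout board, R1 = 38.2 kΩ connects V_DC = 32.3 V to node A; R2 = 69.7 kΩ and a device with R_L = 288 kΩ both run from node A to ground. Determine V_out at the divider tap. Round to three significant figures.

V_out ≈ 19.2 V

First combine the lower leg with the load: R2 ‖ R_L = 56.12 kΩ.
Voltage divider with the loaded lower leg: V_out = 32.3 × 56.12/(38.2 + 56.12) = 32.3 × 0.5950 = 19.22 V.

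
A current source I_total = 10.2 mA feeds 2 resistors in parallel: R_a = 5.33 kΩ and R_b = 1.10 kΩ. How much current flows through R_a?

For two parallel branches, I_k = I_total · (other R)/(sum of R).
So I = 10.2 × 1.10/6.430 = 1.745 mA.

I ≈ 1.74 mA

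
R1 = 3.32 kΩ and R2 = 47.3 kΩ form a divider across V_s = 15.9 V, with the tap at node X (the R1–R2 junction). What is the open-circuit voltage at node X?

V_th is the unloaded tap voltage: V_s · R2/(R1+R2) = 15.9 × 0.9344 = 14.86 V.

V_th ≈ 14.9 V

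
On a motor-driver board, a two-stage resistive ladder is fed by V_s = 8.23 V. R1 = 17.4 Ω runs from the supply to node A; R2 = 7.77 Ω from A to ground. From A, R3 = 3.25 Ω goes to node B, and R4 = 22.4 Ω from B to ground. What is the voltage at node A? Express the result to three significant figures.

V_A ≈ 2.10 V

Looking into the second stage from A: R3 + R4 = 25.65 Ω appears in parallel with R2.
R2 ‖ (R3+R4) = 5.964 Ω.
First divider: V_A = V_s · 5.964/(17.4 + 5.964) = 2.101 V.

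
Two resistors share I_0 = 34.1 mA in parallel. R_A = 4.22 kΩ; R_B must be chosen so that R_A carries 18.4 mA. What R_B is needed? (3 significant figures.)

In a two-way split, I_A/I_0 = R_B/(R_A + R_B).
18.4/34.1 = R_B/(R_A + R_B) → R_B = R_A · (0.5396)/(1 − 0.5396) = 4.22 × 1.172 = 4.946 kΩ.

R_B ≈ 4.95 kΩ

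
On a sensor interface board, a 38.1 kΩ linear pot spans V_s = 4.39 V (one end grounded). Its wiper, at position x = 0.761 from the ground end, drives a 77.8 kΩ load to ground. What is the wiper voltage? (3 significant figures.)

Lower segment x·R_p = 28.99 kΩ; upper segment (1−x)·R_p = 9.106 kΩ.
R_L loads the lower segment: effective lower R = 21.12 kΩ.
V_out = 4.39 × 21.12/(9.106 + 21.12) = 3.068 V.

V_out ≈ 3.07 V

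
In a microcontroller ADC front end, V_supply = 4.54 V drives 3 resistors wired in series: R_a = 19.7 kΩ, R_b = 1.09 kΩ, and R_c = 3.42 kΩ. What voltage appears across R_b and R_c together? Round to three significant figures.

V ≈ 0.846 V

Total series resistance ΣR = 19.7 + 1.09 + 3.42 = 24.21 kΩ.
R_{R_b..R_c} = 1.09 + 3.42 = 4.510 kΩ.
Voltage divider: V = V_supply · (4.510 / 24.21) = 4.54 × 0.1863 = 0.8457 V.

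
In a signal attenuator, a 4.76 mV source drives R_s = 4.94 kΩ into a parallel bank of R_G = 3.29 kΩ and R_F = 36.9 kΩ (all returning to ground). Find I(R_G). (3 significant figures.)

I ≈ 0.549 µA

Combine the parallel branches: R_p = (1/3.29 + 1/36.9)⁻¹ = 3.021 kΩ.
V_A = 4.76 × 3.021/7.961 = 1.806 mV.
Branch current I = V_A/R_G = 1.806/3.29 = 0.5490 µA.
(Equivalently: I_total = 0.5979 µA, then current-divider fraction G_k/ΣG = 0.9181.)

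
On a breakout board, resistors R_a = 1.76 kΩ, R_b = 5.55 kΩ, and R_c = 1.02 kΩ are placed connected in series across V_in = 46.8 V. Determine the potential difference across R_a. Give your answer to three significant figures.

V ≈ 9.89 V

Total series resistance ΣR = 1.76 + 5.55 + 1.02 = 8.330 kΩ.
Voltage divider: V = V_in · (1.760 / 8.330) = 46.8 × 0.2113 = 9.888 V.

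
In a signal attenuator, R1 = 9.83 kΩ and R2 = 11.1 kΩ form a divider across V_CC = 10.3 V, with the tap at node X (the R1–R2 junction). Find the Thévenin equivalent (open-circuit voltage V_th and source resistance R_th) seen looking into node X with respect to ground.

V_th ≈ 5.46 V, R_th ≈ 5.21 kΩ

Open-circuit (no load on X): V_th = V_CC · R2/(R1 + R2) = 10.3 × 11.1/(9.830 + 11.1) = 5.462 V.
Looking into X with the source shorted: R_th = R1·R2/(R1+R2) = 9.830 × 11.1/20.93 = 5.213 kΩ.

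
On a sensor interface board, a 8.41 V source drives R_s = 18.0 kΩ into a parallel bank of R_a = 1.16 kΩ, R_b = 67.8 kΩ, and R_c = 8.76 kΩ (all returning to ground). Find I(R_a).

I ≈ 0.385 mA

Equivalent of the parallel group: R_p = 1.009 kΩ.
V_A by voltage divider: V_A = 8.41 × 1.009/(18.0 + 1.009) = 0.4464 V.
I(R_a) = V_A / R_a = 0.4464/1.16 = 0.3849 mA.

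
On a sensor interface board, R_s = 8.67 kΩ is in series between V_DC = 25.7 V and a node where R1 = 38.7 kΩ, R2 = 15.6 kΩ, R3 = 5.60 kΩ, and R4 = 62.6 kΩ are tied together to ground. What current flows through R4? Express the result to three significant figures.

Combine the parallel branches: R_p = (1/38.7 + 1/15.6 + 1/5.60 + 1/62.6)⁻¹ = 3.515 kΩ.
Node voltage V_A = V_DC · R_p/(R_s + R_p) = 25.7 × 0.2885 = 7.414 V.
Branch current I = V_A/R4 = 7.414/62.6 = 0.1184 mA.
(Check via current divider: I_total = 2.109 mA; share G_k/ΣG = 0.05615 → same result.)

I ≈ 0.118 mA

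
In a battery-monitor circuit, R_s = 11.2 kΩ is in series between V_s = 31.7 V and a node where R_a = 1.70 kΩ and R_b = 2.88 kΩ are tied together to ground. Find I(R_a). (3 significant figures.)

Parallel bank: R_p = 1/(1/1.70 + 1/2.88) = 1.069 kΩ.
V_A = 31.7 × 1.069/12.27 = 2.762 V.
Branch current I = V_A/R_a = 2.762/1.70 = 1.625 mA.
(Equivalently: I_total = 2.584 mA, then current-divider fraction G_k/ΣG = 0.6288.)

I ≈ 1.62 mA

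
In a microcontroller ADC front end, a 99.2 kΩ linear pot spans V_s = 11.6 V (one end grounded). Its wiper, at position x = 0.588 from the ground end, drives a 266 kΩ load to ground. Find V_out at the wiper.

V_out ≈ 6.26 V

Lower segment x·R_p = 58.33 kΩ; upper segment (1−x)·R_p = 40.87 kΩ.
R_L loads the lower segment: effective lower R = 47.84 kΩ.
Then V_out = V_s · 47.84/(40.87 + 47.84) = 6.256 V.
(Unloaded: V_out = x·V_s = 6.82 V.)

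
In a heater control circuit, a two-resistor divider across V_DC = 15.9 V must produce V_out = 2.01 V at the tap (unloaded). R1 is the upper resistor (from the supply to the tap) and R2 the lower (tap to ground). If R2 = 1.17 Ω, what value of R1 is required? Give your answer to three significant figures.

R1 ≈ 8.09 Ω

The divider ratio is R2/(R1+R2) = 2.01/15.9 = 0.1264.
R1 = R2·(1/k − 1) = 1.17 × 6.910 = 8.085 Ω.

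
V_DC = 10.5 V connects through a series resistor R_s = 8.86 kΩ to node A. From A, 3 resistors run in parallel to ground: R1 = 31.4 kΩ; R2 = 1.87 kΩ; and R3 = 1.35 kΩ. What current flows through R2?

I ≈ 0.446 mA

Parallel bank: R_p = 1/(1/31.4 + 1/1.87 + 1/1.35) = 0.7649 kΩ.
V_A = 10.5 × 0.7649/9.625 = 0.8345 V.
I(R2) = V_A / R2 = 0.8345/1.87 = 0.4462 mA.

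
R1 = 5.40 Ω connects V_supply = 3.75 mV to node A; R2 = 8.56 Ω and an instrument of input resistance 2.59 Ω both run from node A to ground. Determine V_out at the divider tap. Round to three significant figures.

V_out ≈ 1.01 mV

First combine the lower leg with the load: R2 ‖ R_L = 1.988 Ω.
Then V_out = V_supply · R2'/(R1 + R2') = 3.75 × 1.988/7.388 = 1.009 mV.
(Unloaded it would be 2.30 mV; the load pulls it down.)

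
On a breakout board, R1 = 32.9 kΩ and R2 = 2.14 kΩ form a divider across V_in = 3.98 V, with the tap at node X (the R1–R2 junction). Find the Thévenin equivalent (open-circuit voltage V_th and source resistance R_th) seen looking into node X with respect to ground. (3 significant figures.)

With X open, the divider is unloaded: V_th = 3.98 × 2.14/35.04 = 0.2431 V.
With V_in suppressed (replaced by a short), R_th = R1 ‖ R2 = (32.90 × 2.14)/(32.90 + 2.14) = 2.009 kΩ.

V_th ≈ 0.243 V, R_th ≈ 2.01 kΩ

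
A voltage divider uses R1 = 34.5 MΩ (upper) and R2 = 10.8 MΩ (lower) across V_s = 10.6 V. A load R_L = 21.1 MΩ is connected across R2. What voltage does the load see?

R2 ‖ R_L = (10.8 × 21.1)/(10.8 + 21.1) = 7.144 MΩ.
Then V_out = V_s · R2'/(R1 + R2') = 10.6 × 7.144/41.64 = 1.818 V.

V_out ≈ 1.82 V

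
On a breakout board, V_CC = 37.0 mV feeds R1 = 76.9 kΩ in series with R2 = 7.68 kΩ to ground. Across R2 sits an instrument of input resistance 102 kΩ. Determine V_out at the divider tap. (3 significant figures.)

The load sits in parallel with R2, giving an effective lower resistance R2' = R2·R_L/(R2+R_L) = 7.142 kΩ.
Voltage divider with the loaded lower leg: V_out = 37.0 × 7.142/(76.9 + 7.142) = 37.0 × 0.08498 = 3.144 mV.

V_out ≈ 3.14 mV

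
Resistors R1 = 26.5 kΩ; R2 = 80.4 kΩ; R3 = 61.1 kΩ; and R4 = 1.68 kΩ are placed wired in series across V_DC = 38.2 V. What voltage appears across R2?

ΣR = 26.5 + 80.4 + 61.1 + 1.68 = 169.7 kΩ.
By the voltage-divider rule, V = 38.2 × 80.40/169.7 = 18.10 V.

V ≈ 18.1 V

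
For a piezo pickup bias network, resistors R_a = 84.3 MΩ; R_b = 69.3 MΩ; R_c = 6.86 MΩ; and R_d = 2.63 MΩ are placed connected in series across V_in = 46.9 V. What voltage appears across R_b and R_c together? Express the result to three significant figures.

V ≈ 21.9 V

ΣR = 84.3 + 69.3 + 6.86 + 2.63 = 163.1 MΩ.
R_{R_b..R_c} = 69.3 + 6.86 = 76.16 MΩ.
By the voltage-divider rule, V = 46.9 × 76.16/163.1 = 21.90 V.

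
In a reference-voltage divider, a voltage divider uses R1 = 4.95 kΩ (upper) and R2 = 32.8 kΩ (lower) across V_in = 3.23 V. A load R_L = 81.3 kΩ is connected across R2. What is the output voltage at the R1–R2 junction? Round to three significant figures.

V_out ≈ 2.67 V

The load sits in parallel with R2, giving an effective lower resistance R2' = R2·R_L/(R2+R_L) = 23.37 kΩ.
Now apply the divider: V_out = 3.23 × 0.8252 = 2.665 V.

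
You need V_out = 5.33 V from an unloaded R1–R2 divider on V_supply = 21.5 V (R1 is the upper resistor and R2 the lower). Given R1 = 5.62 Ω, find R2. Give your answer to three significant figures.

R2 ≈ 1.85 Ω

The divider ratio is R2/(R1+R2) = 5.33/21.5 = 0.2479.
R2 = R1 · 0.2479/(1 − 0.2479) = 1.852 Ω.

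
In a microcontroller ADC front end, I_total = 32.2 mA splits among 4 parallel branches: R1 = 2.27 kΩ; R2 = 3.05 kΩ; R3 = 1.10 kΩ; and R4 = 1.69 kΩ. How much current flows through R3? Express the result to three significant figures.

ΣG = 1/2.27 + 1/3.05 + 1/1.10 + 1/1.69 = 2.269.
R3 takes the fraction G_k/ΣG = 0.9091/2.269 = 0.4006, so I = 32.2 × 0.4006 = 12.90 mA.

I ≈ 12.9 mA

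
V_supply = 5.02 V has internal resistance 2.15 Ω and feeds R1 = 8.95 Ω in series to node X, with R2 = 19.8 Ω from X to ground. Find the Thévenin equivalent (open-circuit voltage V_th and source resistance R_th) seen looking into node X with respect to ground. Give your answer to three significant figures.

R1' = 2.15 + 8.95 = 11.10 Ω (source resistance + R1).
V_th is the unloaded tap voltage: V_supply · R2/(R1'+R2) = 5.02 × 0.6408 = 3.217 V.
Looking into X with the source shorted: R_th = R1'·R2/(R1'+R2) = 11.10 × 19.8/30.90 = 7.113 Ω.

V_th ≈ 3.22 V, R_th ≈ 7.11 Ω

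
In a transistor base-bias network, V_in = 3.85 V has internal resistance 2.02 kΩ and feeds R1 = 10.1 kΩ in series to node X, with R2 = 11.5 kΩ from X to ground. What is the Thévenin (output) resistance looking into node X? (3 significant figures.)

R1' = 2.02 + 10.1 = 12.12 kΩ (source resistance + R1).
With V_in suppressed (replaced by a short), R_th = R1' ‖ R2 = (12.12 × 11.5)/(12.12 + 11.5) = 5.901 kΩ.

R_th ≈ 5.90 kΩ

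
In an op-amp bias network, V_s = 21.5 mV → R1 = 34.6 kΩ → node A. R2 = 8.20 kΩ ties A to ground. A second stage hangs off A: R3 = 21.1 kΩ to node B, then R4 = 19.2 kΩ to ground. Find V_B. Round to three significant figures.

Node A sees R2 in parallel with the series input of stage 2, R3 + R4 = 40.30 kΩ.
Effective lower resistance at A: R2 ‖ 40.30 = 6.814 kΩ.
V_A = 21.5 × 6.814/(34.6 + 6.814) = 3.537 mV.
Stage 2 is unloaded, so V_B = V_A · R4/(R3+R4) = 3.537 × 19.2/40.30 = 1.685 mV.

V_B ≈ 1.69 mV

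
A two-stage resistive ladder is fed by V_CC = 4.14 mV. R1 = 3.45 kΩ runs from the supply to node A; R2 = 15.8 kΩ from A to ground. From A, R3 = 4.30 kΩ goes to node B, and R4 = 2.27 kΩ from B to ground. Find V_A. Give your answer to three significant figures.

Looking into the second stage from A: R3 + R4 = 6.570 kΩ appears in parallel with R2.
R2 ‖ (R3+R4) = 4.640 kΩ.
So V_A = 4.14 × 0.5736 = 2.375 mV.

V_A ≈ 2.37 mV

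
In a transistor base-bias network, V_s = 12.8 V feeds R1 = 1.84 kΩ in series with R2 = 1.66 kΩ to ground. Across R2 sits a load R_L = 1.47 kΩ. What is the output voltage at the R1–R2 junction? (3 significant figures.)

V_out ≈ 3.81 V

The load sits in parallel with R2, giving an effective lower resistance R2' = R2·R_L/(R2+R_L) = 0.7796 kΩ.
Now apply the divider: V_out = 12.8 × 0.2976 = 3.809 V.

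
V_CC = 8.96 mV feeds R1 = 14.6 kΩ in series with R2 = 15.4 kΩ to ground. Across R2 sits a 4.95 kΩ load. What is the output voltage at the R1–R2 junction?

The load sits in parallel with R2, giving an effective lower resistance R2' = R2·R_L/(R2+R_L) = 3.746 kΩ.
Now apply the divider: V_out = 8.96 × 0.2042 = 1.829 mV.

V_out ≈ 1.83 mV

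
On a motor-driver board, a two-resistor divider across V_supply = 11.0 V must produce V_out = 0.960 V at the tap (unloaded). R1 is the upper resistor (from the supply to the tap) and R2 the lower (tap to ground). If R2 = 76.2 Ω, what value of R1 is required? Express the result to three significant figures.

R1 ≈ 797 Ω

The divider ratio is R2/(R1+R2) = 0.960/11.0 = 0.08727.
Rearranging, R1 = R2·(1−k)/k = 76.2 × 10.46 = 796.9 Ω.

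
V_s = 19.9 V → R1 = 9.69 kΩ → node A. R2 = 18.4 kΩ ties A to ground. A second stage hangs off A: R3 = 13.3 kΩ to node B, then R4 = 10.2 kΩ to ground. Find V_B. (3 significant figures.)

The second stage (R3 + R4 = 23.50 kΩ) loads node A in parallel with R2.
R2 ‖ (R3+R4) = 10.32 kΩ.
So V_A = 19.9 × 0.5157 = 10.26 V.
Stage 2 is unloaded, so V_B = V_A · R4/(R3+R4) = 10.26 × 10.2/23.50 = 4.455 V.

V_B ≈ 4.45 V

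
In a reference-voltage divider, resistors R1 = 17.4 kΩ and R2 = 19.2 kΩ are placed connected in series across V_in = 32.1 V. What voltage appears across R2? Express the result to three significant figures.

ΣR = 17.4 + 19.2 = 36.60 kΩ.
V = V_in · R/ΣR = 32.1 × 0.5246 = 16.84 V.

V ≈ 16.8 V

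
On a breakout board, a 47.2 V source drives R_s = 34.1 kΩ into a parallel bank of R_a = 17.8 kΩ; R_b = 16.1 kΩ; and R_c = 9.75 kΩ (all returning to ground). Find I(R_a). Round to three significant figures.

Equivalent of the parallel group: R_p = 4.528 kΩ.
V_A = 47.2 × 4.528/38.63 = 5.533 V.
I(R_a) = V_A / R_a = 5.533/17.8 = 0.3108 mA.

I ≈ 0.311 mA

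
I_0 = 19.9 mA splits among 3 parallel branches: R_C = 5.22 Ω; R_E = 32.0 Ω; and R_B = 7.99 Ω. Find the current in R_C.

I ≈ 11.0 mA

ΣG = 1/5.22 + 1/32.0 + 1/7.99 = 0.3480.
R_C takes the fraction G_k/ΣG = 0.1916/0.3480 = 0.5505, so I = 19.9 × 0.5505 = 10.96 mA.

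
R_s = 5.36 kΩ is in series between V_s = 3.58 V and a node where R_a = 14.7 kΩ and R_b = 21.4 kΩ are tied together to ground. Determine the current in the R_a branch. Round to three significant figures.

I ≈ 0.151 mA

Combine the parallel branches: R_p = (1/14.7 + 1/21.4)⁻¹ = 8.714 kΩ.
V_A by voltage divider: V_A = 3.58 × 8.714/(5.36 + 8.714) = 2.217 V.
Branch current I = V_A/R_a = 2.217/14.7 = 0.1508 mA.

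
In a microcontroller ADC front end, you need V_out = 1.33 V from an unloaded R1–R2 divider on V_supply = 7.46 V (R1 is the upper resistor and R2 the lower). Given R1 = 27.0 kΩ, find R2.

R2 ≈ 5.86 kΩ

Required fraction k = V_out/V_supply = 0.1783.
R2 = R1 · 0.1783/(1 − 0.1783) = 5.858 kΩ.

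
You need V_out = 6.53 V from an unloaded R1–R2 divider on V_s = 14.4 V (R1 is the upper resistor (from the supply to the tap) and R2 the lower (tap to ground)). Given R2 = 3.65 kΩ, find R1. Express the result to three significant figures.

R1 ≈ 4.40 kΩ

The divider ratio is R2/(R1+R2) = 6.53/14.4 = 0.4535.
So R1 = R2 · (V_s/V_out − 1) = 3.65 × (14.4/6.53 − 1) = 3.65 × 1.205 = 4.399 kΩ.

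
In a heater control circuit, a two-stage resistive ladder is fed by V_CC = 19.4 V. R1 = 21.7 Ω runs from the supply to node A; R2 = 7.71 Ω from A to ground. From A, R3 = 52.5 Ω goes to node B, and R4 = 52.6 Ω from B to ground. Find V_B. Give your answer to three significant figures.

The second stage (R3 + R4 = 105.1 Ω) loads node A in parallel with R2.
R2 ‖ (R3+R4) = 7.183 Ω.
So V_A = 19.4 × 0.2487 = 4.825 V.
Stage 2 is unloaded, so V_B = V_A · R4/(R3+R4) = 4.825 × 52.6/105.1 = 2.415 V.

V_B ≈ 2.41 V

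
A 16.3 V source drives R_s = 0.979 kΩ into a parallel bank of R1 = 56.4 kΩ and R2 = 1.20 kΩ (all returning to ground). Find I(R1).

Combine the parallel branches: R_p = (1/56.4 + 1/1.20)⁻¹ = 1.175 kΩ.
V_A = 16.3 × 1.175/2.154 = 8.892 V.
Branch current I = V_A/R1 = 8.892/56.4 = 0.1577 mA.
(Check via current divider: I_total = 7.567 mA; share G_k/ΣG = 0.02083 → same result.)

I ≈ 0.158 mA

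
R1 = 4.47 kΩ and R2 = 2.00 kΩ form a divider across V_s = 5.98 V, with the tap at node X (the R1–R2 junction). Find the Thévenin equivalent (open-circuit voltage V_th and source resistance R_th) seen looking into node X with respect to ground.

V_th ≈ 1.85 V, R_th ≈ 1.38 kΩ

Open-circuit (no load on X): V_th = V_s · R2/(R1 + R2) = 5.98 × 2.00/(4.470 + 2.00) = 1.849 V.
With V_s suppressed (replaced by a short), R_th = R1 ‖ R2 = (4.470 × 2.00)/(4.470 + 2.00) = 1.382 kΩ.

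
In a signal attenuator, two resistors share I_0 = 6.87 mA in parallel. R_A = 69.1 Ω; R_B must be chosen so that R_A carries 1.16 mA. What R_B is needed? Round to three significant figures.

The fraction through R_A equals R_B/(R_A+R_B).
1.16/6.87 = R_B/(R_A + R_B) → R_B = R_A · (0.1689)/(1 − 0.1689) = 69.1 × 0.2032 = 14.04 Ω.

R_B ≈ 14.0 Ω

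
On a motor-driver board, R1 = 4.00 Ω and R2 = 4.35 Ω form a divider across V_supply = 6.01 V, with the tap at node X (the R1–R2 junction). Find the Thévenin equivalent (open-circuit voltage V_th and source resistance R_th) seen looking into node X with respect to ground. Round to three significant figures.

V_th ≈ 3.13 V, R_th ≈ 2.08 Ω

Open-circuit (no load on X): V_th = V_supply · R2/(R1 + R2) = 6.01 × 4.35/(4.000 + 4.35) = 3.131 V.
Zeroing V_supply shorts the top of R1 to ground, so R_th = R1 ‖ R2 = 2.084 Ω.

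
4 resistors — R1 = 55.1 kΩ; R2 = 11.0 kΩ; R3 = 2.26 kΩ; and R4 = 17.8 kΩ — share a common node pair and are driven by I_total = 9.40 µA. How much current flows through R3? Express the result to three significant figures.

I ≈ 6.84 µA

Total conductance ΣG = 1/55.1 + 1/11.0 + 1/2.26 + 1/17.8 = 0.6077 (units of 1/kΩ).
By the current-divider rule, I = I_total · G_k/ΣG = 9.40 × 0.7281 = 6.844 µA.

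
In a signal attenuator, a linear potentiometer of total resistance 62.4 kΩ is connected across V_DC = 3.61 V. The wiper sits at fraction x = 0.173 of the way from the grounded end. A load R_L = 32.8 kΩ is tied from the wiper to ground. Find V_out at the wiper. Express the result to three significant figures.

V_out ≈ 0.491 V

Split the track: R_lower = x·R_p = 10.80 kΩ, R_upper = (1−x)·R_p = 51.60 kΩ.
Lower segment in parallel with the load: 10.80 ‖ 32.8 = 8.122 kΩ.
Then V_out = V_DC · 8.122/(51.60 + 8.122) = 0.4909 V.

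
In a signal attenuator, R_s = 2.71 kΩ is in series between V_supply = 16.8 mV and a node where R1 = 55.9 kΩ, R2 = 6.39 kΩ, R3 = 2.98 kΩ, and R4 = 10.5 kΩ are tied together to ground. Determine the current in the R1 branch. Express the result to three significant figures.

I ≈ 0.114 µA

Parallel bank: R_p = 1/(1/55.9 + 1/6.39 + 1/2.98 + 1/10.5) = 1.652 kΩ.
Node voltage V_A = V_supply · R_p/(R_s + R_p) = 16.8 × 0.3788 = 6.363 mV.
Branch current I = V_A/R1 = 6.363/55.9 = 0.1138 µA.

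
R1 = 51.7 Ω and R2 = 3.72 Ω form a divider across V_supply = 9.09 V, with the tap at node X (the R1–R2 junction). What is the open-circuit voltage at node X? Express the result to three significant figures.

V_th ≈ 0.610 V

With X open, the divider is unloaded: V_th = 9.09 × 3.72/55.42 = 0.6102 V.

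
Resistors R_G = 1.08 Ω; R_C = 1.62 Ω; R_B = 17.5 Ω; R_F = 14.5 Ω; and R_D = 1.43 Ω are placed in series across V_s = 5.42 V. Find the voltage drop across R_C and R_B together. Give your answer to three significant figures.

V ≈ 2.87 V

ΣR = 1.08 + 1.62 + 17.5 + 14.5 + 1.43 = 36.13 Ω.
R_{R_C..R_B} = 1.62 + 17.5 = 19.12 Ω.
By the voltage-divider rule, V = 5.42 × 19.12/36.13 = 2.868 V.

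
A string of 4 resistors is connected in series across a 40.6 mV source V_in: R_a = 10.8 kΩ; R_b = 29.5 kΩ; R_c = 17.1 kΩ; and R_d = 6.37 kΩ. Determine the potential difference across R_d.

V ≈ 4.06 mV

ΣR = 10.8 + 29.5 + 17.1 + 6.37 = 63.77 kΩ.
Voltage divider: V = V_in · (6.370 / 63.77) = 40.6 × 0.09989 = 4.056 mV.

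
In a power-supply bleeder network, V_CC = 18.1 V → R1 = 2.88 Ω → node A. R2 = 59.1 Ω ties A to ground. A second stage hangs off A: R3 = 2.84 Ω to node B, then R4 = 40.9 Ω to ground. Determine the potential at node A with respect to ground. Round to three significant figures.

Node A sees R2 in parallel with the series input of stage 2, R3 + R4 = 43.74 Ω.
R2 ‖ (R3+R4) = 25.14 Ω.
First divider: V_A = V_CC · 25.14/(2.88 + 25.14) = 16.24 V.

V_A ≈ 16.2 V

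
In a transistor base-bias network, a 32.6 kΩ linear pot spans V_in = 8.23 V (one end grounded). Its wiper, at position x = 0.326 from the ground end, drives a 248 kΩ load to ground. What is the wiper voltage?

V_out ≈ 2.61 V

Lower segment x·R_p = 10.63 kΩ; upper segment (1−x)·R_p = 21.97 kΩ.
R_L loads the lower segment: effective lower R = 10.19 kΩ.
V_out = 8.23 × 10.19/(21.97 + 10.19) = 2.608 V.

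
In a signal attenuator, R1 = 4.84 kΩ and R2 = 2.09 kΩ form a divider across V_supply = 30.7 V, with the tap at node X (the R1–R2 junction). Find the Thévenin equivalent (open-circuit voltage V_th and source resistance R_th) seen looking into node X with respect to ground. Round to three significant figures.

V_th is the unloaded tap voltage: V_supply · R2/(R1+R2) = 30.7 × 0.3016 = 9.259 V.
Zeroing V_supply shorts the top of R1 to ground, so R_th = R1 ‖ R2 = 1.460 kΩ.

V_th ≈ 9.26 V, R_th ≈ 1.46 kΩ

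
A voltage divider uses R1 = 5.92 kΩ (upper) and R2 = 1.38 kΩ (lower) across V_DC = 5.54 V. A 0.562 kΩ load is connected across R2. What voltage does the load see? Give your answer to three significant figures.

V_out ≈ 0.350 V

R2 ‖ R_L = (1.38 × 0.562)/(1.38 + 0.562) = 0.3994 kΩ.
Then V_out = V_DC · R2'/(R1 + R2') = 5.54 × 0.3994/6.319 = 0.3501 V.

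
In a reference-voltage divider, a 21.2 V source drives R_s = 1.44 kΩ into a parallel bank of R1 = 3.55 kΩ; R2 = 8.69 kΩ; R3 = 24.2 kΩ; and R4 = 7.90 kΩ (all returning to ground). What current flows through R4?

I ≈ 1.48 mA

Equivalent of the parallel group: R_p = 1.771 kΩ.
V_A = 21.2 × 1.771/3.211 = 11.69 V.
Branch current I = V_A/R4 = 11.69/7.90 = 1.480 mA.
(Equivalently: I_total = 6.602 mA, then current-divider fraction G_k/ΣG = 0.2242.)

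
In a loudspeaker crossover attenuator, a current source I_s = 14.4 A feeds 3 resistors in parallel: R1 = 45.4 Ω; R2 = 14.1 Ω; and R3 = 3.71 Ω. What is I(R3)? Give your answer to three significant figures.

Total conductance ΣG = 1/45.4 + 1/14.1 + 1/3.71 = 0.3625 (units of 1/Ω).
Current divider: I(R3) = I_s · G_k/ΣG = 14.4 × (0.2695/0.3625) = 14.4 × 0.7436 = 10.71 A.

I ≈ 10.7 A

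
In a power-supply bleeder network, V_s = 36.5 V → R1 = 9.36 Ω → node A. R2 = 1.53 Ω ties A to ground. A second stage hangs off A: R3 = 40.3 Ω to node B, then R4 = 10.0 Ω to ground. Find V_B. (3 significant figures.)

V_B ≈ 0.994 V

The second stage (R3 + R4 = 50.30 Ω) loads node A in parallel with R2.
Effective lower resistance at A: R2 ‖ 50.30 = 1.485 Ω.
First divider: V_A = V_s · 1.485/(9.36 + 1.485) = 4.997 V.
V_B = V_A × 0.1988 = 0.9935 V.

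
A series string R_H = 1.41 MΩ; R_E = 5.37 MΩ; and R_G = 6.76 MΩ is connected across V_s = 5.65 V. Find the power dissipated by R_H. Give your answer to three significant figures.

P ≈ 0.246 µW

ΣR = 13.54 MΩ → I = 5.65/13.54 = 0.4173 µA.
P = I²R = 0.1741 × 1.41 = 0.2455 µW.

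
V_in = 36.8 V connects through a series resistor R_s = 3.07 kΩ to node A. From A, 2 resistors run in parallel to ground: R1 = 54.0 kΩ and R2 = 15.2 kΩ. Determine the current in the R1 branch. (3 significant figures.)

I ≈ 0.541 mA

Parallel bank: R_p = 1/(1/54.0 + 1/15.2) = 11.86 kΩ.
Node voltage V_A = V_in · R_p/(R_s + R_p) = 36.8 × 0.7944 = 29.23 V.
Branch current I = V_A/R1 = 29.23/54.0 = 0.5414 mA.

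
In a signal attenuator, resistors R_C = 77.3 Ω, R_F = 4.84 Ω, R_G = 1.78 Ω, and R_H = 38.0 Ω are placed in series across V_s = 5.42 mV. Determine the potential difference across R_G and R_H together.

ΣR = 77.3 + 4.84 + 1.78 + 38.0 = 121.9 Ω.
R_{R_G..R_H} = 1.78 + 38.0 = 39.78 Ω.
Voltage divider: V = V_s · (39.78 / 121.9) = 5.42 × 0.3263 = 1.768 mV.

V ≈ 1.77 mV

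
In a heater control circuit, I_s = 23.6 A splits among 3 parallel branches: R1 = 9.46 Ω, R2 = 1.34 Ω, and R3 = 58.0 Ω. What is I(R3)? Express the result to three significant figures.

I ≈ 0.468 A

ΣG = 1/9.46 + 1/1.34 + 1/58.0 = 0.8692.
R3 takes the fraction G_k/ΣG = 0.01724/0.8692 = 0.01984, so I = 23.6 × 0.01984 = 0.4681 A.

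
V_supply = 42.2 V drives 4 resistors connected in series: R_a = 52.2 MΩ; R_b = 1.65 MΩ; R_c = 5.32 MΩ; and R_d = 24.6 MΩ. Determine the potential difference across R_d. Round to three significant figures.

V ≈ 12.4 V

ΣR = 52.2 + 1.65 + 5.32 + 24.6 = 83.77 MΩ.
V = V_supply · R/ΣR = 42.2 × 0.2937 = 12.39 V.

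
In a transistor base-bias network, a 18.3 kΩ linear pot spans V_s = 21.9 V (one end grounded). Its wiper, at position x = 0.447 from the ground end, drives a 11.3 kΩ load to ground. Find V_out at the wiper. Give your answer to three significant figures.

V_out ≈ 6.99 V

Split the track: R_lower = x·R_p = 8.180 kΩ, R_upper = (1−x)·R_p = 10.12 kΩ.
Lower segment in parallel with the load: 8.180 ‖ 11.3 = 4.745 kΩ.
Then V_out = V_s · 4.745/(10.12 + 4.745) = 6.991 V.
(Unloaded: V_out = x·V_s = 9.79 V.)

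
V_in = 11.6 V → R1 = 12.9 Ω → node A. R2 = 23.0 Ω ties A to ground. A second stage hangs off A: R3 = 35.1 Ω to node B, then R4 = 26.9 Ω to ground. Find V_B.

V_B ≈ 2.85 V

Looking into the second stage from A: R3 + R4 = 62.00 Ω appears in parallel with R2.
Effective lower resistance at A: R2 ‖ 62.00 = 16.78 Ω.
So V_A = 11.6 × 0.5653 = 6.558 V.
V_B = V_A × 0.4339 = 2.845 V.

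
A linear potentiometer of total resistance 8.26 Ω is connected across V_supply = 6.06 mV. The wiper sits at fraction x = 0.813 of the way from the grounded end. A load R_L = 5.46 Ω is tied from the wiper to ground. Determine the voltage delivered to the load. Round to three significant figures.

V_out ≈ 4.01 mV

The pot divides into 1.545 Ω above the wiper and 6.715 Ω below.
Lower segment in parallel with the load: 6.715 ‖ 5.46 = 3.011 Ω.
Loaded-divider output: V_out = 6.06 × 0.6610 = 4.006 mV.
(Unloaded: V_out = x·V_supply = 4.93 mV.)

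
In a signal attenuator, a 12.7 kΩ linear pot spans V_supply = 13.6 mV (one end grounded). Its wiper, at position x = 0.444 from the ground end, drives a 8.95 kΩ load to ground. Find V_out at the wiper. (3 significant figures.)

The pot divides into 7.061 kΩ above the wiper and 5.639 kΩ below.
R_L loads the lower segment: effective lower R = 3.459 kΩ.
V_out = 13.6 × 3.459/(7.061 + 3.459) = 4.472 mV.
(Unloaded: V_out = x·V_supply = 6.04 mV.)

V_out ≈ 4.47 mV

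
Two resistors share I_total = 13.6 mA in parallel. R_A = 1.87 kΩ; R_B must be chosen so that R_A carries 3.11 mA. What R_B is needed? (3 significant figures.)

Two-branch current divider: I_A = I_total · R_B/(R_A + R_B).
With f = 0.2287, R_B = R_A · f/(1−f) = 1.87 × 0.2965 = 0.5544 kΩ.

R_B ≈ 0.554 kΩ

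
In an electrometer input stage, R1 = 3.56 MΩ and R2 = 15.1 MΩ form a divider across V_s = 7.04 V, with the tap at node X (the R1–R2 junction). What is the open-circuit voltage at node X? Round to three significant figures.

V_th is the unloaded tap voltage: V_s · R2/(R1+R2) = 7.04 × 0.8092 = 5.697 V.

V_th ≈ 5.70 V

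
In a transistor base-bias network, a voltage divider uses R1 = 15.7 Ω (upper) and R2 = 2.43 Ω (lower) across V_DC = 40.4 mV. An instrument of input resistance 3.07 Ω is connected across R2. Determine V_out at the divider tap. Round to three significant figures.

The load sits in parallel with R2, giving an effective lower resistance R2' = R2·R_L/(R2+R_L) = 1.356 Ω.
Then V_out = V_DC · R2'/(R1 + R2') = 40.4 × 1.356/17.06 = 3.213 mV.

V_out ≈ 3.21 mV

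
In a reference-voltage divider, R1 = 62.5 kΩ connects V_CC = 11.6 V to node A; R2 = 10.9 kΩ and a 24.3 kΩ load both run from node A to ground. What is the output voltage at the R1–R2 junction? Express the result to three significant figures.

First combine the lower leg with the load: R2 ‖ R_L = 7.525 kΩ.
Now apply the divider: V_out = 11.6 × 0.1075 = 1.247 V.
(Unloaded it would be 1.72 V; the load pulls it down.)

V_out ≈ 1.25 V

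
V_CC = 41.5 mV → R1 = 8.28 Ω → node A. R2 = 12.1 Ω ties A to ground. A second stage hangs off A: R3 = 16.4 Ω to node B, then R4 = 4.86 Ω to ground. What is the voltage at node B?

V_B ≈ 4.57 mV

Node A sees R2 in parallel with the series input of stage 2, R3 + R4 = 21.26 Ω.
Effective lower resistance at A: R2 ‖ 21.26 = 7.711 Ω.
First divider: V_A = V_CC · 7.711/(8.28 + 7.711) = 20.01 mV.
V_B = V_A × 0.2286 = 4.575 mV.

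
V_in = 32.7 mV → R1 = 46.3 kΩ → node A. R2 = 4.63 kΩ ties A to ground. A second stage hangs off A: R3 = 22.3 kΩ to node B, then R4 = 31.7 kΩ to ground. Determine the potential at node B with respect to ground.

V_B ≈ 1.62 mV

Looking into the second stage from A: R3 + R4 = 54.00 kΩ appears in parallel with R2.
R2 ‖ (R3+R4) = 4.264 kΩ.
So V_A = 32.7 × 0.08434 = 2.758 mV.
Then the unloaded second divider: V_B = V_A × R4/(R3+R4) = 2.758 × 0.5870 = 1.619 mV.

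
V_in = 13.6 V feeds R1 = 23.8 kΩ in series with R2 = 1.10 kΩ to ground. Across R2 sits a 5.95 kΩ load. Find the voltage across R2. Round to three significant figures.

R2 ‖ R_L = (1.10 × 5.95)/(1.10 + 5.95) = 0.9284 kΩ.
Voltage divider with the loaded lower leg: V_out = 13.6 × 0.9284/(23.8 + 0.9284) = 13.6 × 0.03754 = 0.5106 V.
(Unloaded it would be 0.601 V; the load pulls it down.)

V_out ≈ 0.511 V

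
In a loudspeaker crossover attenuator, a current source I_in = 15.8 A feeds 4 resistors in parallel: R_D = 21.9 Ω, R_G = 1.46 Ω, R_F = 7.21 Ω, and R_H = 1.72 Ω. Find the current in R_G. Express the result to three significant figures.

Total conductance ΣG = 1/21.9 + 1/1.46 + 1/7.21 + 1/1.72 = 1.451 (units of 1/Ω).
R_G takes the fraction G_k/ΣG = 0.6849/1.451 = 0.4721, so I = 15.8 × 0.4721 = 7.460 A.

I ≈ 7.46 A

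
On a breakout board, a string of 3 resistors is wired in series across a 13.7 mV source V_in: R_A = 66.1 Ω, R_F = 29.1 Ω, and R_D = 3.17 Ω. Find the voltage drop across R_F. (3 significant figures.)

Series total: ΣR = 66.1 + 29.1 + 3.17 = 98.37 Ω.
V = V_in · R/ΣR = 13.7 × 0.2958 = 4.053 mV.

V ≈ 4.05 mV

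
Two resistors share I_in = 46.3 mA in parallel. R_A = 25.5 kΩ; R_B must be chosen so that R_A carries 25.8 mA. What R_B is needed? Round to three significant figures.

In a two-way split, I_A/I_in = R_B/(R_A + R_B).
With f = 0.5572, R_B = R_A · f/(1−f) = 25.5 × 1.259 = 32.09 kΩ.

R_B ≈ 32.1 kΩ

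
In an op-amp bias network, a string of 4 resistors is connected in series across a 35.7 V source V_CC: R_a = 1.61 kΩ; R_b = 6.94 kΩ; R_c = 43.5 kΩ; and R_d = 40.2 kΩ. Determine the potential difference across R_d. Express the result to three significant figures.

ΣR = 1.61 + 6.94 + 43.5 + 40.2 = 92.25 kΩ.
Voltage divider: V = V_CC · (40.20 / 92.25) = 35.7 × 0.4358 = 15.56 V.

V ≈ 15.6 V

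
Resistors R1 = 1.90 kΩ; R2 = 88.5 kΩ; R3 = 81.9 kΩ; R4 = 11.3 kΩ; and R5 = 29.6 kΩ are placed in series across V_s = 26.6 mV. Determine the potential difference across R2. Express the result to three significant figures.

ΣR = 1.90 + 88.5 + 81.9 + 11.3 + 29.6 = 213.2 kΩ.
By the voltage-divider rule, V = 26.6 × 88.50/213.2 = 11.04 mV.

V ≈ 11.0 mV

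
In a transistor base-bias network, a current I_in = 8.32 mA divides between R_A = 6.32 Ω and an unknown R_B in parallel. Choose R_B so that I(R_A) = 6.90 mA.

R_B ≈ 30.7 Ω

Two-branch current divider: I_A = I_in · R_B/(R_A + R_B).
6.90/8.32 = R_B/(R_A + R_B) → R_B = R_A · (0.8293)/(1 − 0.8293) = 6.32 × 4.859 = 30.71 Ω.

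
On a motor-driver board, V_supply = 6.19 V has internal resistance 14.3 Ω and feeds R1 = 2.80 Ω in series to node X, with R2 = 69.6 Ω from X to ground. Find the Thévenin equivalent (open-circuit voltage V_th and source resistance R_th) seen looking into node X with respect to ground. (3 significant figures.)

R1' = 14.3 + 2.80 = 17.10 Ω (source resistance + R1).
V_th is the unloaded tap voltage: V_supply · R2/(R1'+R2) = 6.19 × 0.8028 = 4.969 V.
With V_supply suppressed (replaced by a short), R_th = R1' ‖ R2 = (17.10 × 69.6)/(17.10 + 69.6) = 13.73 Ω.

V_th ≈ 4.97 V, R_th ≈ 13.7 Ω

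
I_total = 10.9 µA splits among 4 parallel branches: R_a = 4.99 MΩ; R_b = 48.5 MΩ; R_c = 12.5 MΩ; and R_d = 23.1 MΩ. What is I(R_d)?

I ≈ 1.37 µA

Total conductance ΣG = 1/4.99 + 1/48.5 + 1/12.5 + 1/23.1 = 0.3443 (units of 1/MΩ).
R_d takes the fraction G_k/ΣG = 0.04329/0.3443 = 0.1257, so I = 10.9 × 0.1257 = 1.370 µA.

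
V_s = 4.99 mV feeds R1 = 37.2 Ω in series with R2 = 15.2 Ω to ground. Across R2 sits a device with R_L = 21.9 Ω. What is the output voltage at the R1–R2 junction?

V_out ≈ 0.970 mV

First combine the lower leg with the load: R2 ‖ R_L = 8.973 Ω.
Voltage divider with the loaded lower leg: V_out = 4.99 × 8.973/(37.2 + 8.973) = 4.99 × 0.1943 = 0.9697 mV.
(Unloaded it would be 1.45 mV; the load pulls it down.)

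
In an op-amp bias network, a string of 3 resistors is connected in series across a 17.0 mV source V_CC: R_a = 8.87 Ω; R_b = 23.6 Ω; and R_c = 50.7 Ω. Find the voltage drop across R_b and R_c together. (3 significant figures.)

V ≈ 15.2 mV

ΣR = 8.87 + 23.6 + 50.7 = 83.17 Ω.
R_{R_b..R_c} = 23.6 + 50.7 = 74.30 Ω.
By the voltage-divider rule, V = 17.0 × 74.30/83.17 = 15.19 mV.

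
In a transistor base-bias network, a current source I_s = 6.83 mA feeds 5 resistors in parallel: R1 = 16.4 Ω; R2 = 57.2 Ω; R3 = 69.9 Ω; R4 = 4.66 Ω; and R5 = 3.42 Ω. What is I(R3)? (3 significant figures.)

I ≈ 0.163 mA

Conductances: ΣG = 1/16.4 + 1/57.2 + 1/69.9 + 1/4.66 + 1/3.42 = 0.5998 (1/Ω).
R3 takes the fraction G_k/ΣG = 0.01431/0.5998 = 0.02385, so I = 6.83 × 0.02385 = 0.1629 mA.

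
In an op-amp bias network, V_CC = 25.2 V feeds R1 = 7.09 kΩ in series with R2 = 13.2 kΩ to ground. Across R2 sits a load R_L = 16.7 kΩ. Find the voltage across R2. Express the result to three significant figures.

V_out ≈ 12.8 V

The load sits in parallel with R2, giving an effective lower resistance R2' = R2·R_L/(R2+R_L) = 7.373 kΩ.
Now apply the divider: V_out = 25.2 × 0.5098 = 12.85 V.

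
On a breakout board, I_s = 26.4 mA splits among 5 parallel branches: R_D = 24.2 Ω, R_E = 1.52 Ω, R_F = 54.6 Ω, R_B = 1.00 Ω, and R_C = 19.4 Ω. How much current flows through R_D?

I ≈ 0.617 mA

ΣG = 1/24.2 + 1/1.52 + 1/54.6 + 1/1.00 + 1/19.4 = 1.769.
Current divider: I(R_D) = I_s · G_k/ΣG = 26.4 × (0.04132/1.769) = 26.4 × 0.02336 = 0.6167 mA.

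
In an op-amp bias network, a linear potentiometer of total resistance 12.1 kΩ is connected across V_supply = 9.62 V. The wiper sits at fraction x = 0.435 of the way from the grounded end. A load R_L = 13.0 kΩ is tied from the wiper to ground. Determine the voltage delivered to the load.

V_out ≈ 3.41 V

Lower segment x·R_p = 5.263 kΩ; upper segment (1−x)·R_p = 6.836 kΩ.
R_L loads the lower segment: effective lower R = 3.747 kΩ.
V_out = 9.62 × 3.747/(6.836 + 3.747) = 3.406 V.
(Unloaded: V_out = x·V_supply = 4.18 V.)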